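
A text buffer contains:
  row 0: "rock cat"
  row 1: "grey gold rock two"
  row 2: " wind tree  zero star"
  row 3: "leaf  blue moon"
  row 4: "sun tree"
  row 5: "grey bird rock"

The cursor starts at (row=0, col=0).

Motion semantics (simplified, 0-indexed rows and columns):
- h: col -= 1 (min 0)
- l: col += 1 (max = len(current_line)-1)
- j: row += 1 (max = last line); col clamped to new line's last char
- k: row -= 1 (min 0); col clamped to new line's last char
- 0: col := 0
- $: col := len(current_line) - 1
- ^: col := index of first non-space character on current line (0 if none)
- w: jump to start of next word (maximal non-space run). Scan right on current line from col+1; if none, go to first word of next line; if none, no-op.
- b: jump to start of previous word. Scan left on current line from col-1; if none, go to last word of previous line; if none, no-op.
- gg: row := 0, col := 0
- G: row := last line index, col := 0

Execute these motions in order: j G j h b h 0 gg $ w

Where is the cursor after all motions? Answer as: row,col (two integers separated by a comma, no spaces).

Answer: 1,0

Derivation:
After 1 (j): row=1 col=0 char='g'
After 2 (G): row=5 col=0 char='g'
After 3 (j): row=5 col=0 char='g'
After 4 (h): row=5 col=0 char='g'
After 5 (b): row=4 col=4 char='t'
After 6 (h): row=4 col=3 char='_'
After 7 (0): row=4 col=0 char='s'
After 8 (gg): row=0 col=0 char='r'
After 9 ($): row=0 col=7 char='t'
After 10 (w): row=1 col=0 char='g'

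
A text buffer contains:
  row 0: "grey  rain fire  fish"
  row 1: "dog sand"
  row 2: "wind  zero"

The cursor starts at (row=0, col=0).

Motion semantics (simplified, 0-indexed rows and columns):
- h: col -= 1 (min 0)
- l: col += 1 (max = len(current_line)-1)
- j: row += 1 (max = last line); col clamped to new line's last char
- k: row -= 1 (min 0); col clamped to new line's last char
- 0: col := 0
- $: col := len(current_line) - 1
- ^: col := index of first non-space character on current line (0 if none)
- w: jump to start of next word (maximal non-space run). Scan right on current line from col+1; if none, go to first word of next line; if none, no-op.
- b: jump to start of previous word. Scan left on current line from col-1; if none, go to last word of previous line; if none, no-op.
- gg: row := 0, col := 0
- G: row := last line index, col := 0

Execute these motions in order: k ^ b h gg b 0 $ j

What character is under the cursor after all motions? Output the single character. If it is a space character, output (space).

After 1 (k): row=0 col=0 char='g'
After 2 (^): row=0 col=0 char='g'
After 3 (b): row=0 col=0 char='g'
After 4 (h): row=0 col=0 char='g'
After 5 (gg): row=0 col=0 char='g'
After 6 (b): row=0 col=0 char='g'
After 7 (0): row=0 col=0 char='g'
After 8 ($): row=0 col=20 char='h'
After 9 (j): row=1 col=7 char='d'

Answer: d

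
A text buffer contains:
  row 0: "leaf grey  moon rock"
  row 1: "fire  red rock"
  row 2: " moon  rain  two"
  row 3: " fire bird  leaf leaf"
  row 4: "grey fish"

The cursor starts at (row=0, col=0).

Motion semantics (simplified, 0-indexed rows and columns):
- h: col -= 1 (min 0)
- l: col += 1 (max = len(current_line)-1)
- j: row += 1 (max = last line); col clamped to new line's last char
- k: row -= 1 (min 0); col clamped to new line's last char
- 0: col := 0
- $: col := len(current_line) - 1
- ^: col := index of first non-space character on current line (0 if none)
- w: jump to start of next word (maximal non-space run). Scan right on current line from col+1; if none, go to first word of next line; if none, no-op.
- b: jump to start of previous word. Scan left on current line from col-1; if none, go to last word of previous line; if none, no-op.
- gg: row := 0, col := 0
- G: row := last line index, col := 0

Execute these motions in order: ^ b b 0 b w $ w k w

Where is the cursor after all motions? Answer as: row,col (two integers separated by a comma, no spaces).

Answer: 0,5

Derivation:
After 1 (^): row=0 col=0 char='l'
After 2 (b): row=0 col=0 char='l'
After 3 (b): row=0 col=0 char='l'
After 4 (0): row=0 col=0 char='l'
After 5 (b): row=0 col=0 char='l'
After 6 (w): row=0 col=5 char='g'
After 7 ($): row=0 col=19 char='k'
After 8 (w): row=1 col=0 char='f'
After 9 (k): row=0 col=0 char='l'
After 10 (w): row=0 col=5 char='g'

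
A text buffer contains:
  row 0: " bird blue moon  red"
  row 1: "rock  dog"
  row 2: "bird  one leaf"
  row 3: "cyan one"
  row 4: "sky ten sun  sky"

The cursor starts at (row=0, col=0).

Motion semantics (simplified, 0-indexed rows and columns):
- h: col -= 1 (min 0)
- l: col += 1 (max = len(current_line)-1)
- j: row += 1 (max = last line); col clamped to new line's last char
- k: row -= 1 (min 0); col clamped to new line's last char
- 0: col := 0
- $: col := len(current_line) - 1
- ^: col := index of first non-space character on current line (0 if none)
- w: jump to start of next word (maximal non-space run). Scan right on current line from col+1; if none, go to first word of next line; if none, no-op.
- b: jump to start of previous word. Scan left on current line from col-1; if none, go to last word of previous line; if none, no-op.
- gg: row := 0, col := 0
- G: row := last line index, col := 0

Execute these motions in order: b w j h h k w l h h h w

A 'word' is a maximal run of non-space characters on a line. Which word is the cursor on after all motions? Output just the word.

After 1 (b): row=0 col=0 char='_'
After 2 (w): row=0 col=1 char='b'
After 3 (j): row=1 col=1 char='o'
After 4 (h): row=1 col=0 char='r'
After 5 (h): row=1 col=0 char='r'
After 6 (k): row=0 col=0 char='_'
After 7 (w): row=0 col=1 char='b'
After 8 (l): row=0 col=2 char='i'
After 9 (h): row=0 col=1 char='b'
After 10 (h): row=0 col=0 char='_'
After 11 (h): row=0 col=0 char='_'
After 12 (w): row=0 col=1 char='b'

Answer: bird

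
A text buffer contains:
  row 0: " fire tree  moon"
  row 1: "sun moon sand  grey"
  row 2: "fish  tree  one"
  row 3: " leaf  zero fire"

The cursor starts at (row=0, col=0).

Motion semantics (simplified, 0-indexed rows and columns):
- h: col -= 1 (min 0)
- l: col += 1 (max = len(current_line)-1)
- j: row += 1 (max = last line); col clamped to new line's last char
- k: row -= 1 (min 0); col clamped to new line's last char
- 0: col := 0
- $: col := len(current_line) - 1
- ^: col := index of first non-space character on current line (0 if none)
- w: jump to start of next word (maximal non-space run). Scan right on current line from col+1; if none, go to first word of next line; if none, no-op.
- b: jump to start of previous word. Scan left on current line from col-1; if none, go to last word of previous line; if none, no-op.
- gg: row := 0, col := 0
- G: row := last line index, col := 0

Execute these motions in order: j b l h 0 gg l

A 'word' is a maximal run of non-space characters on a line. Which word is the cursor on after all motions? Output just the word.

After 1 (j): row=1 col=0 char='s'
After 2 (b): row=0 col=12 char='m'
After 3 (l): row=0 col=13 char='o'
After 4 (h): row=0 col=12 char='m'
After 5 (0): row=0 col=0 char='_'
After 6 (gg): row=0 col=0 char='_'
After 7 (l): row=0 col=1 char='f'

Answer: fire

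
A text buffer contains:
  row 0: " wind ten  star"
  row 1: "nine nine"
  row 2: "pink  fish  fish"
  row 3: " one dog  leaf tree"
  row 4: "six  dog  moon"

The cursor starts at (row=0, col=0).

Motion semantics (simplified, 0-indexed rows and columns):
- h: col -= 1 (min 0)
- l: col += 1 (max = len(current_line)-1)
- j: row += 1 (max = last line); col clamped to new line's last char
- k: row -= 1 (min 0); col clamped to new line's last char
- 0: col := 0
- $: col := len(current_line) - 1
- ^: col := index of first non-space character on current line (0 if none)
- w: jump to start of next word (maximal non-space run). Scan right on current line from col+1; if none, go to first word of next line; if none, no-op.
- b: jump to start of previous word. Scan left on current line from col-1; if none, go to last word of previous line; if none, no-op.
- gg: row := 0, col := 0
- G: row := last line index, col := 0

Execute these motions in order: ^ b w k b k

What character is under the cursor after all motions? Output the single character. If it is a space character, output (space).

Answer: w

Derivation:
After 1 (^): row=0 col=1 char='w'
After 2 (b): row=0 col=1 char='w'
After 3 (w): row=0 col=6 char='t'
After 4 (k): row=0 col=6 char='t'
After 5 (b): row=0 col=1 char='w'
After 6 (k): row=0 col=1 char='w'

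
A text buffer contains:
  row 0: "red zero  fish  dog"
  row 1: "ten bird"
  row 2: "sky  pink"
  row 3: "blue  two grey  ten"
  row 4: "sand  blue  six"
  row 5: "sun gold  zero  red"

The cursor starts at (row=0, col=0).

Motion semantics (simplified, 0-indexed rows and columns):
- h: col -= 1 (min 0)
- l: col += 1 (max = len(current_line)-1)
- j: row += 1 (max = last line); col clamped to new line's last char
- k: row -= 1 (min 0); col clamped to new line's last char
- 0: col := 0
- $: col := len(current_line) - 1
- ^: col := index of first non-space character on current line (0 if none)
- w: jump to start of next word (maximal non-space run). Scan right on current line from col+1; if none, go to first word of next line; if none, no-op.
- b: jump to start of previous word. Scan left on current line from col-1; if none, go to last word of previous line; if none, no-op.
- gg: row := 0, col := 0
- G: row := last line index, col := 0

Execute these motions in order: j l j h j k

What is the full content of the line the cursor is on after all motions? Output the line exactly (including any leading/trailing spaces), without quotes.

After 1 (j): row=1 col=0 char='t'
After 2 (l): row=1 col=1 char='e'
After 3 (j): row=2 col=1 char='k'
After 4 (h): row=2 col=0 char='s'
After 5 (j): row=3 col=0 char='b'
After 6 (k): row=2 col=0 char='s'

Answer: sky  pink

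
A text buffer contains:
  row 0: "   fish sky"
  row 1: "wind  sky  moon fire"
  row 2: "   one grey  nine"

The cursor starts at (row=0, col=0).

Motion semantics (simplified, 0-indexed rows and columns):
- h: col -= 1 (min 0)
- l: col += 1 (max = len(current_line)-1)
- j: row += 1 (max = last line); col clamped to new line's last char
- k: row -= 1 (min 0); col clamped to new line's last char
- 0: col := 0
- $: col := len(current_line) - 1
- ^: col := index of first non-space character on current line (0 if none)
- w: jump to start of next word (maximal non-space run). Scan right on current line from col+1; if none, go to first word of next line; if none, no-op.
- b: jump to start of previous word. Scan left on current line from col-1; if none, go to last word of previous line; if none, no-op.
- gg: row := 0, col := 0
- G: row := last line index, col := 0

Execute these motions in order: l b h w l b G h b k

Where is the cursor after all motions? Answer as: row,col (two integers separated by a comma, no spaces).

After 1 (l): row=0 col=1 char='_'
After 2 (b): row=0 col=1 char='_'
After 3 (h): row=0 col=0 char='_'
After 4 (w): row=0 col=3 char='f'
After 5 (l): row=0 col=4 char='i'
After 6 (b): row=0 col=3 char='f'
After 7 (G): row=2 col=0 char='_'
After 8 (h): row=2 col=0 char='_'
After 9 (b): row=1 col=16 char='f'
After 10 (k): row=0 col=10 char='y'

Answer: 0,10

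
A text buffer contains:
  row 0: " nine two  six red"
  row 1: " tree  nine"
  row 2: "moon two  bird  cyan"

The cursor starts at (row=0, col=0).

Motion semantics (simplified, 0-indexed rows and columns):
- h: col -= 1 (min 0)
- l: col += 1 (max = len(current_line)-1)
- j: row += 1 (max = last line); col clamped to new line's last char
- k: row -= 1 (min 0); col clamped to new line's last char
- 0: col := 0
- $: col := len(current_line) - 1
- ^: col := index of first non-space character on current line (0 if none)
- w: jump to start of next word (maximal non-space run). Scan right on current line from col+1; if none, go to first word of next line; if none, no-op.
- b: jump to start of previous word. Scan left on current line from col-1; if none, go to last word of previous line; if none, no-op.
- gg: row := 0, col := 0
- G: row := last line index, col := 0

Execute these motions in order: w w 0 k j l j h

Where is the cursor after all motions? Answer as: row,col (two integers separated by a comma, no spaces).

After 1 (w): row=0 col=1 char='n'
After 2 (w): row=0 col=6 char='t'
After 3 (0): row=0 col=0 char='_'
After 4 (k): row=0 col=0 char='_'
After 5 (j): row=1 col=0 char='_'
After 6 (l): row=1 col=1 char='t'
After 7 (j): row=2 col=1 char='o'
After 8 (h): row=2 col=0 char='m'

Answer: 2,0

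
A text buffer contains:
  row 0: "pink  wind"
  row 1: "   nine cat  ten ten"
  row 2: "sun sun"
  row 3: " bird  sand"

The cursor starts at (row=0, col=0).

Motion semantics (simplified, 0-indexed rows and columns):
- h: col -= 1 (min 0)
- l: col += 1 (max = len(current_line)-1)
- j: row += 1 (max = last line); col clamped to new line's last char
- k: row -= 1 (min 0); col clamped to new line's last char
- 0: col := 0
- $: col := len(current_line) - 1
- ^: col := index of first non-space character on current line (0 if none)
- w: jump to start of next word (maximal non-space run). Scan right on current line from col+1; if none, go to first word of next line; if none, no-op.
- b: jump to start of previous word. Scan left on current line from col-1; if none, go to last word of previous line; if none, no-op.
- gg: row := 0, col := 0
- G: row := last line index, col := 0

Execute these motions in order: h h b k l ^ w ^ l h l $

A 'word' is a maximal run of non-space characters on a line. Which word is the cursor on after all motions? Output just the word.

After 1 (h): row=0 col=0 char='p'
After 2 (h): row=0 col=0 char='p'
After 3 (b): row=0 col=0 char='p'
After 4 (k): row=0 col=0 char='p'
After 5 (l): row=0 col=1 char='i'
After 6 (^): row=0 col=0 char='p'
After 7 (w): row=0 col=6 char='w'
After 8 (^): row=0 col=0 char='p'
After 9 (l): row=0 col=1 char='i'
After 10 (h): row=0 col=0 char='p'
After 11 (l): row=0 col=1 char='i'
After 12 ($): row=0 col=9 char='d'

Answer: wind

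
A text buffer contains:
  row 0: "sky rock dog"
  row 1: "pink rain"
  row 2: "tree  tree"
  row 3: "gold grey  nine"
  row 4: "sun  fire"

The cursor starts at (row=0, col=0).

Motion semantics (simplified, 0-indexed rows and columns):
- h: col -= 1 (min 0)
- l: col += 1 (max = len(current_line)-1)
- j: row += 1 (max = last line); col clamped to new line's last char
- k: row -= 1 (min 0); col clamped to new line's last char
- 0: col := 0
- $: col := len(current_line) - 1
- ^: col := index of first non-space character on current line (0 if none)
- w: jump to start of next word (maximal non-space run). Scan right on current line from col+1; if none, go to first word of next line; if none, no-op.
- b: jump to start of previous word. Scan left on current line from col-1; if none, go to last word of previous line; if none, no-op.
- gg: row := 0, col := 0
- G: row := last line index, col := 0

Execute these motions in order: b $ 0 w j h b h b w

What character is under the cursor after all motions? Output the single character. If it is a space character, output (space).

After 1 (b): row=0 col=0 char='s'
After 2 ($): row=0 col=11 char='g'
After 3 (0): row=0 col=0 char='s'
After 4 (w): row=0 col=4 char='r'
After 5 (j): row=1 col=4 char='_'
After 6 (h): row=1 col=3 char='k'
After 7 (b): row=1 col=0 char='p'
After 8 (h): row=1 col=0 char='p'
After 9 (b): row=0 col=9 char='d'
After 10 (w): row=1 col=0 char='p'

Answer: p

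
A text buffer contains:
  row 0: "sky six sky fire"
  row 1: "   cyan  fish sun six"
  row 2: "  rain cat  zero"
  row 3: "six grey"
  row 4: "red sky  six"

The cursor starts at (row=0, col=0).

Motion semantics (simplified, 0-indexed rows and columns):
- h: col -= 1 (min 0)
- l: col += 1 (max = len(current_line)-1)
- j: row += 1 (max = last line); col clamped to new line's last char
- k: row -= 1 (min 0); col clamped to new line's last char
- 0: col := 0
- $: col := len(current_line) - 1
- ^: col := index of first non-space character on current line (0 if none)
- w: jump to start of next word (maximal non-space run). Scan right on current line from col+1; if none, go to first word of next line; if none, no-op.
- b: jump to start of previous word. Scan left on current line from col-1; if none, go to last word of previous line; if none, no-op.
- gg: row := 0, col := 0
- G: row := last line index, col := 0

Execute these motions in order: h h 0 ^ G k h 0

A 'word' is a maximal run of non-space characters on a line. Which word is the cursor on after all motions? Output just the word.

After 1 (h): row=0 col=0 char='s'
After 2 (h): row=0 col=0 char='s'
After 3 (0): row=0 col=0 char='s'
After 4 (^): row=0 col=0 char='s'
After 5 (G): row=4 col=0 char='r'
After 6 (k): row=3 col=0 char='s'
After 7 (h): row=3 col=0 char='s'
After 8 (0): row=3 col=0 char='s'

Answer: six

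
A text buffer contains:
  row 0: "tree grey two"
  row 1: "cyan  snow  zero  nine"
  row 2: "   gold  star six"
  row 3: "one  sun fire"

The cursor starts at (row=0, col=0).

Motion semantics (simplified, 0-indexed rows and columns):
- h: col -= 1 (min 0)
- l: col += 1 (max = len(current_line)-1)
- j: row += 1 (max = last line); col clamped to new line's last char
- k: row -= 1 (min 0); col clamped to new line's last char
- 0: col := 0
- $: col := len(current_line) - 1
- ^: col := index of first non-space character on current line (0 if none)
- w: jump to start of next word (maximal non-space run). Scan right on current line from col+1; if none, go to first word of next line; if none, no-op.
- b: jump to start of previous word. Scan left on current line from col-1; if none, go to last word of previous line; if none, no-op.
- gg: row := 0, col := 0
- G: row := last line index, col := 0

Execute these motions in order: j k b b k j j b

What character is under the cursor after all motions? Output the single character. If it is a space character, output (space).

After 1 (j): row=1 col=0 char='c'
After 2 (k): row=0 col=0 char='t'
After 3 (b): row=0 col=0 char='t'
After 4 (b): row=0 col=0 char='t'
After 5 (k): row=0 col=0 char='t'
After 6 (j): row=1 col=0 char='c'
After 7 (j): row=2 col=0 char='_'
After 8 (b): row=1 col=18 char='n'

Answer: n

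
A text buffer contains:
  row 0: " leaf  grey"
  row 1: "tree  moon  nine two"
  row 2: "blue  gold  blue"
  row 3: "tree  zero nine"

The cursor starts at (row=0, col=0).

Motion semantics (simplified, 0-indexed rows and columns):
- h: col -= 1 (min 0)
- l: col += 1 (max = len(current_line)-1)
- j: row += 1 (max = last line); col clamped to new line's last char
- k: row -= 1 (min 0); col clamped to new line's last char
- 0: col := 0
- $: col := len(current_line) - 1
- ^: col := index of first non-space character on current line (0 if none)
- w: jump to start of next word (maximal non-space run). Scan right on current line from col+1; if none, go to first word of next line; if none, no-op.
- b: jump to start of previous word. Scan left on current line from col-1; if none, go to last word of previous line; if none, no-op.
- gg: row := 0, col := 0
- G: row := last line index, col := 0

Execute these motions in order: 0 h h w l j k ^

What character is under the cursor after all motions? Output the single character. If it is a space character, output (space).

Answer: l

Derivation:
After 1 (0): row=0 col=0 char='_'
After 2 (h): row=0 col=0 char='_'
After 3 (h): row=0 col=0 char='_'
After 4 (w): row=0 col=1 char='l'
After 5 (l): row=0 col=2 char='e'
After 6 (j): row=1 col=2 char='e'
After 7 (k): row=0 col=2 char='e'
After 8 (^): row=0 col=1 char='l'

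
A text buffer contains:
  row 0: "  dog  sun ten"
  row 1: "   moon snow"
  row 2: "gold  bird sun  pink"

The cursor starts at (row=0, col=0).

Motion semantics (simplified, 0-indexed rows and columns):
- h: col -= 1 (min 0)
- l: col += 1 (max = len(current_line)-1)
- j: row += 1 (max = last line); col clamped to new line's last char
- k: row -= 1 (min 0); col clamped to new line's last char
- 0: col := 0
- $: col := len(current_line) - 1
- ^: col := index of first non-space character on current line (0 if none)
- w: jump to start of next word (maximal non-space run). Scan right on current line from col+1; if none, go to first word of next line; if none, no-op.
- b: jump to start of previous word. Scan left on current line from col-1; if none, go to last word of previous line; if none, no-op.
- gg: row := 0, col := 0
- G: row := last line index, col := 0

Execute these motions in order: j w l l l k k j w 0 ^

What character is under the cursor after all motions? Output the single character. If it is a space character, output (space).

After 1 (j): row=1 col=0 char='_'
After 2 (w): row=1 col=3 char='m'
After 3 (l): row=1 col=4 char='o'
After 4 (l): row=1 col=5 char='o'
After 5 (l): row=1 col=6 char='n'
After 6 (k): row=0 col=6 char='_'
After 7 (k): row=0 col=6 char='_'
After 8 (j): row=1 col=6 char='n'
After 9 (w): row=1 col=8 char='s'
After 10 (0): row=1 col=0 char='_'
After 11 (^): row=1 col=3 char='m'

Answer: m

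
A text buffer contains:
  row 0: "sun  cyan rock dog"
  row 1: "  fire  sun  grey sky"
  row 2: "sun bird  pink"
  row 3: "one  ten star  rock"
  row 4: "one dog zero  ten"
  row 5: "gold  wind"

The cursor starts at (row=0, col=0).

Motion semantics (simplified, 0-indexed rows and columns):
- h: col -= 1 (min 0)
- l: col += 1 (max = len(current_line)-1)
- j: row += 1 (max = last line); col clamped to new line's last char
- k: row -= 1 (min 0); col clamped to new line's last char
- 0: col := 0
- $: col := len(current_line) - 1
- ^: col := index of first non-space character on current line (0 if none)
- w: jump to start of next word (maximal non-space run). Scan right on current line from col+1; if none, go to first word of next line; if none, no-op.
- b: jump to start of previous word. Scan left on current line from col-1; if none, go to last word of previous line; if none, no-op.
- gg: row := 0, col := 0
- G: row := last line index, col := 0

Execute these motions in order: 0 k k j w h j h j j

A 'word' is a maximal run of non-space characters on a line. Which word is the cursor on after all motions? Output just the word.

Answer: one

Derivation:
After 1 (0): row=0 col=0 char='s'
After 2 (k): row=0 col=0 char='s'
After 3 (k): row=0 col=0 char='s'
After 4 (j): row=1 col=0 char='_'
After 5 (w): row=1 col=2 char='f'
After 6 (h): row=1 col=1 char='_'
After 7 (j): row=2 col=1 char='u'
After 8 (h): row=2 col=0 char='s'
After 9 (j): row=3 col=0 char='o'
After 10 (j): row=4 col=0 char='o'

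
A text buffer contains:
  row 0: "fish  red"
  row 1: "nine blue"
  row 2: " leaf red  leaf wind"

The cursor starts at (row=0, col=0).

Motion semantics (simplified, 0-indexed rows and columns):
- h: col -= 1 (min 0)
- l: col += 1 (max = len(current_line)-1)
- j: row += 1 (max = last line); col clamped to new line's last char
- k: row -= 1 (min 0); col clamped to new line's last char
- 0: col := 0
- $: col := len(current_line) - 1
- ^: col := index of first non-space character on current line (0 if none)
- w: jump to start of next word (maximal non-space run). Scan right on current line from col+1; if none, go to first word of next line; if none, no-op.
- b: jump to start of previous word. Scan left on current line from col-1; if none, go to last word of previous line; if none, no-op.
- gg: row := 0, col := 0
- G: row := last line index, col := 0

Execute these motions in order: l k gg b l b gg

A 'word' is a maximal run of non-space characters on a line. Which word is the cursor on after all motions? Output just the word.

After 1 (l): row=0 col=1 char='i'
After 2 (k): row=0 col=1 char='i'
After 3 (gg): row=0 col=0 char='f'
After 4 (b): row=0 col=0 char='f'
After 5 (l): row=0 col=1 char='i'
After 6 (b): row=0 col=0 char='f'
After 7 (gg): row=0 col=0 char='f'

Answer: fish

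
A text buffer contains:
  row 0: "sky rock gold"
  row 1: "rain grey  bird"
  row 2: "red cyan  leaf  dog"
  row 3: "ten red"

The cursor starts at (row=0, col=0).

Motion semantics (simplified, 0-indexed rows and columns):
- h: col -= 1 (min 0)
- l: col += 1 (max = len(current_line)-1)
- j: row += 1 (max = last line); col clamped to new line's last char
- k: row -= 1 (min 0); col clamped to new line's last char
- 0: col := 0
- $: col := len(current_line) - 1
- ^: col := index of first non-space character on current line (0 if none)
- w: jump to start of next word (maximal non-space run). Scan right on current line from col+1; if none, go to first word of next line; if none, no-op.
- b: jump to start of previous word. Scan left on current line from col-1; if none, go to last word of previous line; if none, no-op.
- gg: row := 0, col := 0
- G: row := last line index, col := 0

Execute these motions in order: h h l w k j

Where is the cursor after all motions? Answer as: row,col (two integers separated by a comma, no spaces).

Answer: 1,4

Derivation:
After 1 (h): row=0 col=0 char='s'
After 2 (h): row=0 col=0 char='s'
After 3 (l): row=0 col=1 char='k'
After 4 (w): row=0 col=4 char='r'
After 5 (k): row=0 col=4 char='r'
After 6 (j): row=1 col=4 char='_'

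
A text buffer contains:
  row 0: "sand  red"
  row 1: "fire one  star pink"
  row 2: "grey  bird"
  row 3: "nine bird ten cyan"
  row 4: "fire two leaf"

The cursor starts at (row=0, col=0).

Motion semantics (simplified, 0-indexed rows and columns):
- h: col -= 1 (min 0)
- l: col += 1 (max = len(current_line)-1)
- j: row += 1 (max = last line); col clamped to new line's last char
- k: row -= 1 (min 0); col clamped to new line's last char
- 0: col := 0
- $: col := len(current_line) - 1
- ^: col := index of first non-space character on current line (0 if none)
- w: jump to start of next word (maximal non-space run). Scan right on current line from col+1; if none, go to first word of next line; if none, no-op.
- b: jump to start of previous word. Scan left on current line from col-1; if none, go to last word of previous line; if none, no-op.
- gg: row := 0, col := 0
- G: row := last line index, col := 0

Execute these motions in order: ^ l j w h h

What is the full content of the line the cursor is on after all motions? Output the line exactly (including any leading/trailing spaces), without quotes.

Answer: fire one  star pink

Derivation:
After 1 (^): row=0 col=0 char='s'
After 2 (l): row=0 col=1 char='a'
After 3 (j): row=1 col=1 char='i'
After 4 (w): row=1 col=5 char='o'
After 5 (h): row=1 col=4 char='_'
After 6 (h): row=1 col=3 char='e'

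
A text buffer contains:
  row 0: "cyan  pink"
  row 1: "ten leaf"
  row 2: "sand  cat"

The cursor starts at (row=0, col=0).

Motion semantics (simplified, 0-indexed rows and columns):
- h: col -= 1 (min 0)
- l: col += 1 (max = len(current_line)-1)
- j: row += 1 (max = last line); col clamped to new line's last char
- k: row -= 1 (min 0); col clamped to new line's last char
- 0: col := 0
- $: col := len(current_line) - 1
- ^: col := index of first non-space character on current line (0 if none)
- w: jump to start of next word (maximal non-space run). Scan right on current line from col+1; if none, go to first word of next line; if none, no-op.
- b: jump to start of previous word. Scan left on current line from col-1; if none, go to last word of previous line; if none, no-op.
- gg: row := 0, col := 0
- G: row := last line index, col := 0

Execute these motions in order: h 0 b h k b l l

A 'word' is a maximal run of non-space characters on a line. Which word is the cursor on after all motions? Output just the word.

Answer: cyan

Derivation:
After 1 (h): row=0 col=0 char='c'
After 2 (0): row=0 col=0 char='c'
After 3 (b): row=0 col=0 char='c'
After 4 (h): row=0 col=0 char='c'
After 5 (k): row=0 col=0 char='c'
After 6 (b): row=0 col=0 char='c'
After 7 (l): row=0 col=1 char='y'
After 8 (l): row=0 col=2 char='a'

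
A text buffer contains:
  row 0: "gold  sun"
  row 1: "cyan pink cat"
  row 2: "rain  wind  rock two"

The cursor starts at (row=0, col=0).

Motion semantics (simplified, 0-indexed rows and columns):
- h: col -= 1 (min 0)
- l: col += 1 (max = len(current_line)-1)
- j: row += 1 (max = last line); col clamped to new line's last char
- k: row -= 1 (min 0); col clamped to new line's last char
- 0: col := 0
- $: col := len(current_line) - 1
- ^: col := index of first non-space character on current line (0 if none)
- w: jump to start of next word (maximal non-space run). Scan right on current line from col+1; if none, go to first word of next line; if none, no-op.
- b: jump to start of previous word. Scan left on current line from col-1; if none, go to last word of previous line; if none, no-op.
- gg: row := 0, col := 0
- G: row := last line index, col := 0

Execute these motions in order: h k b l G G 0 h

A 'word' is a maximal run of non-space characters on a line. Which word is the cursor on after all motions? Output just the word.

Answer: rain

Derivation:
After 1 (h): row=0 col=0 char='g'
After 2 (k): row=0 col=0 char='g'
After 3 (b): row=0 col=0 char='g'
After 4 (l): row=0 col=1 char='o'
After 5 (G): row=2 col=0 char='r'
After 6 (G): row=2 col=0 char='r'
After 7 (0): row=2 col=0 char='r'
After 8 (h): row=2 col=0 char='r'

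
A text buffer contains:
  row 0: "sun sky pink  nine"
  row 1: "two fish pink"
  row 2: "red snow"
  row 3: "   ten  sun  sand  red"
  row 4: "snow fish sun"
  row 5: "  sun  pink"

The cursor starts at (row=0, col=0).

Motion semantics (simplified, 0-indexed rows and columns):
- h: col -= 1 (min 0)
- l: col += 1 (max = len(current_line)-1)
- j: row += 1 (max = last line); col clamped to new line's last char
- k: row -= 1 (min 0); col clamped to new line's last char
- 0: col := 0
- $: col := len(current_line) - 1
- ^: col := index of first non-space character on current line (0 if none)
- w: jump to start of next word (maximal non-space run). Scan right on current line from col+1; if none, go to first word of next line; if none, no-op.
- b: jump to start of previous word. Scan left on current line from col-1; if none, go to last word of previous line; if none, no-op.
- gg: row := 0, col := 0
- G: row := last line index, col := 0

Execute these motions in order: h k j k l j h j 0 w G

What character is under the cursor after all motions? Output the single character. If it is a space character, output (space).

Answer: (space)

Derivation:
After 1 (h): row=0 col=0 char='s'
After 2 (k): row=0 col=0 char='s'
After 3 (j): row=1 col=0 char='t'
After 4 (k): row=0 col=0 char='s'
After 5 (l): row=0 col=1 char='u'
After 6 (j): row=1 col=1 char='w'
After 7 (h): row=1 col=0 char='t'
After 8 (j): row=2 col=0 char='r'
After 9 (0): row=2 col=0 char='r'
After 10 (w): row=2 col=4 char='s'
After 11 (G): row=5 col=0 char='_'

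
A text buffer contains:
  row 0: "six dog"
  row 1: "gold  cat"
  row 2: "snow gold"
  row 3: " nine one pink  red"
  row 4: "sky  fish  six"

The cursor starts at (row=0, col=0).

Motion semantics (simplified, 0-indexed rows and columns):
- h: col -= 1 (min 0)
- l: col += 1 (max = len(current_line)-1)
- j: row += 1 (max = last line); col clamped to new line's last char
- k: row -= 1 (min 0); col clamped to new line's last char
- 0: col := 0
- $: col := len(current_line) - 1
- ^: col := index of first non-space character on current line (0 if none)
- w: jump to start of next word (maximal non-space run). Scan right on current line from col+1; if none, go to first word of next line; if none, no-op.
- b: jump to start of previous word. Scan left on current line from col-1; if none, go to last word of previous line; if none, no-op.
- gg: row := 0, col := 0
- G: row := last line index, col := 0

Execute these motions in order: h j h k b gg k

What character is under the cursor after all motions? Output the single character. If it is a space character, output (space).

After 1 (h): row=0 col=0 char='s'
After 2 (j): row=1 col=0 char='g'
After 3 (h): row=1 col=0 char='g'
After 4 (k): row=0 col=0 char='s'
After 5 (b): row=0 col=0 char='s'
After 6 (gg): row=0 col=0 char='s'
After 7 (k): row=0 col=0 char='s'

Answer: s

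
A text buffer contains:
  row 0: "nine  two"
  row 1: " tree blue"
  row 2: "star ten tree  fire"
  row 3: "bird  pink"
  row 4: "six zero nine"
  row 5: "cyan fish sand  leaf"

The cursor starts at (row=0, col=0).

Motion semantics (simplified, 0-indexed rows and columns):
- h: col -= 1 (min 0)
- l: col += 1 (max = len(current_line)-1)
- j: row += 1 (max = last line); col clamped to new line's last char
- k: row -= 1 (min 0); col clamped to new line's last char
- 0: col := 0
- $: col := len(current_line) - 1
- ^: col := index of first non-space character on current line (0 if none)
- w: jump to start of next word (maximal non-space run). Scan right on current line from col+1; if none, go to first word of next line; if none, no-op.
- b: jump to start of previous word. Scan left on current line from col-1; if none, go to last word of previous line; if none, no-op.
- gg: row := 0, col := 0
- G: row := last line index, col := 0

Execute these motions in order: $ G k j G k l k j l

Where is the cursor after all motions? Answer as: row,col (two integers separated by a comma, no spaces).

Answer: 4,2

Derivation:
After 1 ($): row=0 col=8 char='o'
After 2 (G): row=5 col=0 char='c'
After 3 (k): row=4 col=0 char='s'
After 4 (j): row=5 col=0 char='c'
After 5 (G): row=5 col=0 char='c'
After 6 (k): row=4 col=0 char='s'
After 7 (l): row=4 col=1 char='i'
After 8 (k): row=3 col=1 char='i'
After 9 (j): row=4 col=1 char='i'
After 10 (l): row=4 col=2 char='x'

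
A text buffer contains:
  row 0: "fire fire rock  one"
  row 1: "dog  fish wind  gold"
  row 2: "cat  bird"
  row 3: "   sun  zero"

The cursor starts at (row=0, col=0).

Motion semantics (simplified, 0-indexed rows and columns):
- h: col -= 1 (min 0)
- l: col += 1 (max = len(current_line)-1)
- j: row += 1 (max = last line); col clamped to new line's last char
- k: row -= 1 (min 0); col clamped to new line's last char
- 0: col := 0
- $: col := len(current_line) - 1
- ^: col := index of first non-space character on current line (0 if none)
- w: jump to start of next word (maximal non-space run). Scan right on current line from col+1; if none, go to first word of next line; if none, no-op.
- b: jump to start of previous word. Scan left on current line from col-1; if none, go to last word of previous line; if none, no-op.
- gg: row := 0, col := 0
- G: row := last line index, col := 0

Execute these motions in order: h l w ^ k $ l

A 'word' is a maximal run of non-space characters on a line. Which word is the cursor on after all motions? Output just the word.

Answer: one

Derivation:
After 1 (h): row=0 col=0 char='f'
After 2 (l): row=0 col=1 char='i'
After 3 (w): row=0 col=5 char='f'
After 4 (^): row=0 col=0 char='f'
After 5 (k): row=0 col=0 char='f'
After 6 ($): row=0 col=18 char='e'
After 7 (l): row=0 col=18 char='e'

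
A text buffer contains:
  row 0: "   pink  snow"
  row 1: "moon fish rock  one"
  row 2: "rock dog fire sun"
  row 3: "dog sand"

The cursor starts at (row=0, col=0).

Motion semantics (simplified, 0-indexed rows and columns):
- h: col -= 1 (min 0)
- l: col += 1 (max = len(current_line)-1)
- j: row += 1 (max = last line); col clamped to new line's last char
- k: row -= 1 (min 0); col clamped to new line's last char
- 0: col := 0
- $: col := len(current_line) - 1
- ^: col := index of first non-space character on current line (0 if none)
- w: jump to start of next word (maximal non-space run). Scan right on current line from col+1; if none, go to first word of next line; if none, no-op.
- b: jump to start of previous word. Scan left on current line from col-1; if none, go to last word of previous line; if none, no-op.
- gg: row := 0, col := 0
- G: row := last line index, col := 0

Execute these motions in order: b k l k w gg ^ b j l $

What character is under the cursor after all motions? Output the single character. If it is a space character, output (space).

After 1 (b): row=0 col=0 char='_'
After 2 (k): row=0 col=0 char='_'
After 3 (l): row=0 col=1 char='_'
After 4 (k): row=0 col=1 char='_'
After 5 (w): row=0 col=3 char='p'
After 6 (gg): row=0 col=0 char='_'
After 7 (^): row=0 col=3 char='p'
After 8 (b): row=0 col=3 char='p'
After 9 (j): row=1 col=3 char='n'
After 10 (l): row=1 col=4 char='_'
After 11 ($): row=1 col=18 char='e'

Answer: e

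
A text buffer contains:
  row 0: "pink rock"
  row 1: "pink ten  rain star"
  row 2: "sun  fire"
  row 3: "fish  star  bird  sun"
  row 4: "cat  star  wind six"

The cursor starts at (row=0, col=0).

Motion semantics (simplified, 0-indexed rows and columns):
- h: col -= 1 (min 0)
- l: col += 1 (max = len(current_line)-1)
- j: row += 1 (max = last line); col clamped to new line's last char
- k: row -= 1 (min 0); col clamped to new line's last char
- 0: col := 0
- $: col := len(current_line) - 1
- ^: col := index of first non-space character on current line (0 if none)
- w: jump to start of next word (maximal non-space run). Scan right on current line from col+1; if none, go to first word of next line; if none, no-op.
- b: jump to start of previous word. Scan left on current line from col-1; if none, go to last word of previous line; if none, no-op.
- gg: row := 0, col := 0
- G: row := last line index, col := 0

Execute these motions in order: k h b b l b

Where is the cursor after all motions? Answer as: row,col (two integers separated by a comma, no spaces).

Answer: 0,0

Derivation:
After 1 (k): row=0 col=0 char='p'
After 2 (h): row=0 col=0 char='p'
After 3 (b): row=0 col=0 char='p'
After 4 (b): row=0 col=0 char='p'
After 5 (l): row=0 col=1 char='i'
After 6 (b): row=0 col=0 char='p'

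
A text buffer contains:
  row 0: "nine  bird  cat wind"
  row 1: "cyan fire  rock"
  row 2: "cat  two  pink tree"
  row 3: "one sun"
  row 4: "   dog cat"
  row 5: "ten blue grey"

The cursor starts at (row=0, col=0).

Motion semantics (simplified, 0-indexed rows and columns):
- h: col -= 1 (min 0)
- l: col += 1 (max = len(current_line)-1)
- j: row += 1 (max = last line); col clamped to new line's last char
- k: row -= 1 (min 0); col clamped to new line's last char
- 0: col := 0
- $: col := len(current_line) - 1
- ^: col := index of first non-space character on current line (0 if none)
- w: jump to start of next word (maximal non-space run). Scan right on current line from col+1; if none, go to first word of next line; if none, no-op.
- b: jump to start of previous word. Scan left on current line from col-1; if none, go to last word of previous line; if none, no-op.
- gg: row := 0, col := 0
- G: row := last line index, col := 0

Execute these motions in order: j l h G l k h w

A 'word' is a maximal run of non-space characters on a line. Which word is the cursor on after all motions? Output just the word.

After 1 (j): row=1 col=0 char='c'
After 2 (l): row=1 col=1 char='y'
After 3 (h): row=1 col=0 char='c'
After 4 (G): row=5 col=0 char='t'
After 5 (l): row=5 col=1 char='e'
After 6 (k): row=4 col=1 char='_'
After 7 (h): row=4 col=0 char='_'
After 8 (w): row=4 col=3 char='d'

Answer: dog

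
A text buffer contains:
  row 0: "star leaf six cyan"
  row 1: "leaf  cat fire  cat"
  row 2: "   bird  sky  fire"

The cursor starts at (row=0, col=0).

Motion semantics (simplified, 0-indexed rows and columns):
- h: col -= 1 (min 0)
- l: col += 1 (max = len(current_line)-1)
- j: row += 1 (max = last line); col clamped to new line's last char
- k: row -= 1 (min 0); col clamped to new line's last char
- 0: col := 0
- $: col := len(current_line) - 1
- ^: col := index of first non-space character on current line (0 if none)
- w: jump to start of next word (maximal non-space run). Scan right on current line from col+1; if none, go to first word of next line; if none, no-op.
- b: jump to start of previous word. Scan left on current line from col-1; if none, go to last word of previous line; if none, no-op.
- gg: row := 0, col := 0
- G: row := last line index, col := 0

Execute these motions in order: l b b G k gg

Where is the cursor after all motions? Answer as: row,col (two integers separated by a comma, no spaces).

After 1 (l): row=0 col=1 char='t'
After 2 (b): row=0 col=0 char='s'
After 3 (b): row=0 col=0 char='s'
After 4 (G): row=2 col=0 char='_'
After 5 (k): row=1 col=0 char='l'
After 6 (gg): row=0 col=0 char='s'

Answer: 0,0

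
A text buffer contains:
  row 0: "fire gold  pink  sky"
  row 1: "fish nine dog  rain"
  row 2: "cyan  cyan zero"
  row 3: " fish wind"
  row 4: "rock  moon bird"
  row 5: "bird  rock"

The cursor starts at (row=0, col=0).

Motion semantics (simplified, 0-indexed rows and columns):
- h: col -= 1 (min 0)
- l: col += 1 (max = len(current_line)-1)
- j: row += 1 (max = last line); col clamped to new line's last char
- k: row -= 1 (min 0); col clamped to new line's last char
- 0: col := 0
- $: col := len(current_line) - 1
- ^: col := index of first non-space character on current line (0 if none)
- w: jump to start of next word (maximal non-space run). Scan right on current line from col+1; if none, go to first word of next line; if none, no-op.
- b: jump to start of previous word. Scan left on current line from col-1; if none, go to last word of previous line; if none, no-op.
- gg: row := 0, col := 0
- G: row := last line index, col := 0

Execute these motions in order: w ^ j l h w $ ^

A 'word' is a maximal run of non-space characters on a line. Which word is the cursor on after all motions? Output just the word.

After 1 (w): row=0 col=5 char='g'
After 2 (^): row=0 col=0 char='f'
After 3 (j): row=1 col=0 char='f'
After 4 (l): row=1 col=1 char='i'
After 5 (h): row=1 col=0 char='f'
After 6 (w): row=1 col=5 char='n'
After 7 ($): row=1 col=18 char='n'
After 8 (^): row=1 col=0 char='f'

Answer: fish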